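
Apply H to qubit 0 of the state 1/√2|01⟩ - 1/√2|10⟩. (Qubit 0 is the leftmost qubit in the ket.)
-1/2|00⟩ + 1/2|01⟩ + 1/2|10⟩ + 1/2|11⟩

H on qubit 0 mixes each pair of kets that differ only in qubit 0: amplitudes (a, b) of (|…0…⟩, |…1…⟩) become ((a + b)/√2, (a − b)/√2). Kets absent from the input have amplitude 0.
(|00⟩, |10⟩): (a, b) = (0, -1/√2) → (-1/2, 1/2)
(|01⟩, |11⟩): (a, b) = (1/√2, 0) → (1/2, 1/2)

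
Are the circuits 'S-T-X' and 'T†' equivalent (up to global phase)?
No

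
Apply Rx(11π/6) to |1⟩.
-0.2588i|0⟩ - 0.9659|1⟩

Rx(11π/6) = [[cos(θ/2), −i·sin(θ/2)], [−i·sin(θ/2), cos(θ/2)]]; θ = 11π/6, cos(θ/2) ≈ -0.965926, sin(θ/2) ≈ 0.258819.
With a = amp(|0⟩) = 0 and b = amp(|1⟩) = 1:
new amp(|0⟩) = (-0.965926)·a + (-0.258819i)·b = -0.2588i
new amp(|1⟩) = (-0.258819i)·a + (-0.965926)·b = -0.9659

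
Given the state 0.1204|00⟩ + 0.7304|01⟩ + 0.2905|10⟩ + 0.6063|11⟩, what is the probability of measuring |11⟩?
0.3676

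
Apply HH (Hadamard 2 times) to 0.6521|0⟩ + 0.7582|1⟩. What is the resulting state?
0.6521|0⟩ + 0.7582|1⟩

H² = I, so an even number of Hadamards cancels: H^2 = I and the state is unchanged.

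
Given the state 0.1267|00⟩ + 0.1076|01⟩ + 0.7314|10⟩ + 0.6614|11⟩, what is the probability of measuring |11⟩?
0.4374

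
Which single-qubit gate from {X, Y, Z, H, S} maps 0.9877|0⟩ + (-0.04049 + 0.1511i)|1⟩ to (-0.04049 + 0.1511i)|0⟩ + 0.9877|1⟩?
X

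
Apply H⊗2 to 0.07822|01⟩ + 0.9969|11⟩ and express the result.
0.5376|00⟩ - 0.5376|01⟩ - 0.4593|10⟩ + 0.4593|11⟩

H⊗2 gives amp(|y⟩) = (1/2) Σ_x (−1)^(x·y) amp(|x⟩), where x·y is the number of positions in which both x and y have a 1.
|00⟩: (0.07822 + 0.9969)/2 = 0.5376
|01⟩: (-0.07822 - 0.9969)/2 = -0.5376
|10⟩: (0.07822 - 0.9969)/2 = -0.4593
|11⟩: (-0.07822 + 0.9969)/2 = 0.4593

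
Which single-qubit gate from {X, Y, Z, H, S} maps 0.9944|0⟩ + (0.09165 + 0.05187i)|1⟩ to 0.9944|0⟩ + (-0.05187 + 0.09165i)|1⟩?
S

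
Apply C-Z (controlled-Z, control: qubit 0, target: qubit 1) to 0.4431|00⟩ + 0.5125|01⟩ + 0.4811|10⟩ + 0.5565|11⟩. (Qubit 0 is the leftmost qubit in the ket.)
0.4431|00⟩ + 0.5125|01⟩ + 0.4811|10⟩ - 0.5565|11⟩

C-Z leaves the control-|0⟩ kets |00⟩, |01⟩ unchanged and applies Z to qubit 1 on the control-|1⟩ pair (|10⟩, |11⟩).
Z = [[1, 0], [0, -1]].
With a = amp(|10⟩) = 0.4811 and b = amp(|11⟩) = 0.5565:
new amp(|10⟩) = (1)·a = 0.4811
new amp(|11⟩) = (-1)·b = -0.5565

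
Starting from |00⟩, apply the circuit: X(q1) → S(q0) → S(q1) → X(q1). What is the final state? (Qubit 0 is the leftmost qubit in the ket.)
i|00⟩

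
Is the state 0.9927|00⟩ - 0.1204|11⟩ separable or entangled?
Entangled

Writing the state as a|00⟩ + b|01⟩ + c|10⟩ + d|11⟩, it is a product state iff ad − bc = 0.
Here (a, b, c, d) = (0.9927, 0, 0, -0.1204): ad − bc = (0.9927)(-0.1204) − (0)(0) = -0.1195 ≠ 0, so the state is entangled.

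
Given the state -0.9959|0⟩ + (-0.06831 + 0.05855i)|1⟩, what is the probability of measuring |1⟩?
0.008094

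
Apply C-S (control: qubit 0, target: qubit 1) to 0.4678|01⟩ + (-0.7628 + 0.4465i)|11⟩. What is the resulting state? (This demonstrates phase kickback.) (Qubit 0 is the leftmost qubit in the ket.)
0.4678|01⟩ + (-0.4465 - 0.7628i)|11⟩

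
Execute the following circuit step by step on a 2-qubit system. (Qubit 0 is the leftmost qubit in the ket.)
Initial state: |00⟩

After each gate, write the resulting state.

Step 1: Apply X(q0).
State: |10⟩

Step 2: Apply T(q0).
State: (1/√2 + (1/√2)i)|10⟩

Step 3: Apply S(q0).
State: (-1/√2 + (1/√2)i)|10⟩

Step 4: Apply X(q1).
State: (-1/√2 + (1/√2)i)|11⟩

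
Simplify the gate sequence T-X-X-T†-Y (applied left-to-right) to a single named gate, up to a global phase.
Y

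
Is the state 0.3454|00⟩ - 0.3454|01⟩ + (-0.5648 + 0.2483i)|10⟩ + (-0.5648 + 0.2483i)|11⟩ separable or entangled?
Entangled

Writing the state as a|00⟩ + b|01⟩ + c|10⟩ + d|11⟩, it is a product state iff ad − bc = 0.
Here (a, b, c, d) = (0.3454, -0.3454, (-0.5648 + 0.2483i), (-0.5648 + 0.2483i)): ad − bc = (0.3454)(-0.5648 + 0.2483i) − (-0.3454)(-0.5648 + 0.2483i) = (-0.3902 + 0.1715i) ≠ 0, so the state is entangled.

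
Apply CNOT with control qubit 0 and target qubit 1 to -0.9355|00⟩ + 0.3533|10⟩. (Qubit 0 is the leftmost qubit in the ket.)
-0.9355|00⟩ + 0.3533|11⟩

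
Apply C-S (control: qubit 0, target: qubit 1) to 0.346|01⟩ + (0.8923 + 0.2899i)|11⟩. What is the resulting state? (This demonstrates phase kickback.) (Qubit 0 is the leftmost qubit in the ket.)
0.346|01⟩ + (-0.2899 + 0.8923i)|11⟩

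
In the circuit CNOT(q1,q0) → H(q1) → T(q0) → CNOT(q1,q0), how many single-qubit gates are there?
2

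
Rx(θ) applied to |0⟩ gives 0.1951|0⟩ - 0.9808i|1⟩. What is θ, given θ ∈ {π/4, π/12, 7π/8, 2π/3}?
7π/8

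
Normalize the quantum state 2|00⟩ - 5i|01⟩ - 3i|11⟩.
0.3244|00⟩ - 0.8111i|01⟩ - 0.4867i|11⟩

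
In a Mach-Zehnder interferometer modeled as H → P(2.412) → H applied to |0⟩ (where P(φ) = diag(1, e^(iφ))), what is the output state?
(0.1273 + 0.3333i)|0⟩ + (0.8727 - 0.3333i)|1⟩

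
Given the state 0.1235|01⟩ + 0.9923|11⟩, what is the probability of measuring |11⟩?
0.9847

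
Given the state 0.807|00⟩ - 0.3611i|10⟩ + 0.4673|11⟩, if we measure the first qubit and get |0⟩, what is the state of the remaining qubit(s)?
|0⟩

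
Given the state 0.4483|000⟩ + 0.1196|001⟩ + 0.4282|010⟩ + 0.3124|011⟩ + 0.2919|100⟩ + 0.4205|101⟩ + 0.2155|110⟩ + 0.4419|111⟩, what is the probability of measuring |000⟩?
0.201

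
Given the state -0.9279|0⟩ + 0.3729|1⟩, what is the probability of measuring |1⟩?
0.1391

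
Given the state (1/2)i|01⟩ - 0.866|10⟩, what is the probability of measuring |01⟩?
1/4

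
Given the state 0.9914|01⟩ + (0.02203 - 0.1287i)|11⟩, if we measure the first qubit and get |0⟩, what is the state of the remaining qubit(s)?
|1⟩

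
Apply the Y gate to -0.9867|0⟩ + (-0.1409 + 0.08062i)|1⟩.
(0.08062 + 0.1409i)|0⟩ - 0.9867i|1⟩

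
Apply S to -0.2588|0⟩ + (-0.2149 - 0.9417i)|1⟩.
-0.2588|0⟩ + (0.9417 - 0.2149i)|1⟩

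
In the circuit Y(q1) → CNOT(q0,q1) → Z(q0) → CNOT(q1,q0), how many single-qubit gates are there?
2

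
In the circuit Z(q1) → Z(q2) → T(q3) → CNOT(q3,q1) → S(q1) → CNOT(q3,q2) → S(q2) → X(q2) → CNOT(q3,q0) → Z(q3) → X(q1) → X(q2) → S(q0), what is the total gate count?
13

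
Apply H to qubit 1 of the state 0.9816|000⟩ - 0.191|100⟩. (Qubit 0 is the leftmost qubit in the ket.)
0.6941|000⟩ + 0.6941|010⟩ - 0.1351|100⟩ - 0.1351|110⟩

H on qubit 1 mixes each pair of kets that differ only in qubit 1: amplitudes (a, b) of (|…0…⟩, |…1…⟩) become ((a + b)/√2, (a − b)/√2). Kets absent from the input have amplitude 0.
(|000⟩, |010⟩): (a, b) = (0.9816, 0) → (0.6941, 0.6941)
(|100⟩, |110⟩): (a, b) = (-0.191, 0) → (-0.1351, -0.1351)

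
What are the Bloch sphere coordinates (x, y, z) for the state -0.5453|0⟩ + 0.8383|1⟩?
(-0.9142, 0, -0.4054)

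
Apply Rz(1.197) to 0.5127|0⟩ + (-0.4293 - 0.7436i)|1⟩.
(0.4236 - 0.2889i)|0⟩ + (0.06427 - 0.8562i)|1⟩

Rz(1.197) = [[e^(−iθ/2), 0], [0, e^(iθ/2)]] with e^(±iθ/2) = cos(θ/2) ± i·sin(θ/2); θ = 1.197, cos(θ/2) ≈ 0.826182, sin(θ/2) ≈ 0.563404.
With a = amp(|0⟩) = 0.5127 and b = amp(|1⟩) = (-0.4293 - 0.7436i):
new amp(|0⟩) = (0.826182 - 0.563404i)·a = (0.4236 - 0.2889i)
new amp(|1⟩) = (0.826182 + 0.563404i)·b = (0.06427 - 0.8562i)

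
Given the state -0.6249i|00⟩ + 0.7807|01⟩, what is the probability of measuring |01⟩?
0.6095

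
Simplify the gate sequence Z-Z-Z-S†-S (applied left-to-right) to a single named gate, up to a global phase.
Z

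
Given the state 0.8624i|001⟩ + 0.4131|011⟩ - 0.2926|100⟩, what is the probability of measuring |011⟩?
0.1707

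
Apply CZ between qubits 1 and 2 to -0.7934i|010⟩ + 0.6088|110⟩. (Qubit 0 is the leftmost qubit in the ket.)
-0.7934i|010⟩ + 0.6088|110⟩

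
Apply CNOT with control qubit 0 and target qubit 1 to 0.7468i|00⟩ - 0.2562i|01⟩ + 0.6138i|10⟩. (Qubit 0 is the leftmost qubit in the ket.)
0.7468i|00⟩ - 0.2562i|01⟩ + 0.6138i|11⟩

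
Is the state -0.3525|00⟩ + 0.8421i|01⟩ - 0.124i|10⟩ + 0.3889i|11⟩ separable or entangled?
Entangled

Writing the state as a|00⟩ + b|01⟩ + c|10⟩ + d|11⟩, it is a product state iff ad − bc = 0.
Here (a, b, c, d) = (-0.3525, 0.8421i, -0.124i, 0.3889i): ad − bc = (-0.3525)(0.3889i) − (0.8421i)(-0.124i) = (-0.1044 - 0.1371i) ≠ 0, so the state is entangled.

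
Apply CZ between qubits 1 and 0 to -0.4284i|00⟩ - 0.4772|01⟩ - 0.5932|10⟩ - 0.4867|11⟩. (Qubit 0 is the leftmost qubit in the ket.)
-0.4284i|00⟩ - 0.4772|01⟩ - 0.5932|10⟩ + 0.4867|11⟩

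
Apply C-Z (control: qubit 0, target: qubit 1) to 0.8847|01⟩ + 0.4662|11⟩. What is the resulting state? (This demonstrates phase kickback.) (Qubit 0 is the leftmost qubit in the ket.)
0.8847|01⟩ - 0.4662|11⟩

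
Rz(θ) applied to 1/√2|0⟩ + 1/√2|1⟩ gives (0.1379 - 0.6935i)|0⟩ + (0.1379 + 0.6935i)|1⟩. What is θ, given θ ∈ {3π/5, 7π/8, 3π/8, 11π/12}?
7π/8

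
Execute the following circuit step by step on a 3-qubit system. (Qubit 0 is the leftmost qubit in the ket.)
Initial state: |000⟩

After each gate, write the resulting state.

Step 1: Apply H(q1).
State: 1/√2|000⟩ + 1/√2|010⟩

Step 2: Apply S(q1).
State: 1/√2|000⟩ + (1/√2)i|010⟩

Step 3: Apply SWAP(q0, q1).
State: 1/√2|000⟩ + (1/√2)i|100⟩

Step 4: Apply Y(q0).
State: 1/√2|000⟩ + (1/√2)i|100⟩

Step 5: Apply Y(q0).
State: 1/√2|000⟩ + (1/√2)i|100⟩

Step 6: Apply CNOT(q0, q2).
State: 1/√2|000⟩ + (1/√2)i|101⟩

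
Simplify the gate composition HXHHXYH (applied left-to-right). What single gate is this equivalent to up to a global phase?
Y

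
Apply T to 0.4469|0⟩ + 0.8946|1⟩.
0.4469|0⟩ + (0.6326 + 0.6326i)|1⟩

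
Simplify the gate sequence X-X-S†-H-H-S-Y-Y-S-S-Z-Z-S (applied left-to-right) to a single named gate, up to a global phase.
S†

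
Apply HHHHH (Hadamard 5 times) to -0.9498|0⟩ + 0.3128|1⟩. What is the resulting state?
-0.4504|0⟩ - 0.8928|1⟩

H² = I, so H^5 = H: a single Hadamard. With (a, b) = (-0.9498, 0.3128), H gives ((a + b)/√2, (a − b)/√2) = (-0.4504, -0.8928).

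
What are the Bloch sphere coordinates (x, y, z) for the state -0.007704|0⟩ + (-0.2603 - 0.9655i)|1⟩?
(0.004011, 0.01488, -0.9999)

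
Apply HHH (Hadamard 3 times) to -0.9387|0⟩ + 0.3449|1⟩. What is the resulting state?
-0.4199|0⟩ - 0.9076|1⟩

H² = I, so H^3 = H: a single Hadamard. With (a, b) = (-0.9387, 0.3449), H gives ((a + b)/√2, (a − b)/√2) = (-0.4199, -0.9076).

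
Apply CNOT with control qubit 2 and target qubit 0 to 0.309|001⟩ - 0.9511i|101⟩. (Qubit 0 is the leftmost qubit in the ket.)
-0.9511i|001⟩ + 0.309|101⟩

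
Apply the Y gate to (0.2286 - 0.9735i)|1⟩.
(-0.9735 - 0.2286i)|0⟩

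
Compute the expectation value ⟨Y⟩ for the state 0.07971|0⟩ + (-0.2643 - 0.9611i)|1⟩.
-0.1532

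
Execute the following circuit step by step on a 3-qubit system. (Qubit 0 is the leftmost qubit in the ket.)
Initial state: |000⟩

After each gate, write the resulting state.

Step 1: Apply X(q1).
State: |010⟩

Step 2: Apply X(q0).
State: |110⟩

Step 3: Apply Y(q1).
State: -i|100⟩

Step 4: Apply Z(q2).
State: -i|100⟩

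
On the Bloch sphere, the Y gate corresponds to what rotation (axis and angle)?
Rotation by π around the y-axis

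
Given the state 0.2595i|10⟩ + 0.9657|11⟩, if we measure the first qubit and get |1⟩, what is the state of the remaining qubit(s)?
0.2595i|0⟩ + 0.9657|1⟩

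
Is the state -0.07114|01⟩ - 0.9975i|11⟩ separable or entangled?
Separable

Writing the state as a|00⟩ + b|01⟩ + c|10⟩ + d|11⟩, it is a product state iff ad − bc = 0.
Here (a, b, c, d) = (0, -0.07114, 0, -0.9975i): ad − bc = (0)(-0.9975i) − (-0.07114)(0) = 0, so the state is separable.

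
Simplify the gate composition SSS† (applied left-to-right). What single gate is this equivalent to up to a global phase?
S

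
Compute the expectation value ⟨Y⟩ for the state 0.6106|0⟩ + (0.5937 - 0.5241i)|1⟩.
-0.64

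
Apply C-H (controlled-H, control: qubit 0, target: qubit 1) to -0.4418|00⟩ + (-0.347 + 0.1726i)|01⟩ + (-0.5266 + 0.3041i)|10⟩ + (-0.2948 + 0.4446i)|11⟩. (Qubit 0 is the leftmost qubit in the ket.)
-0.4418|00⟩ + (-0.347 + 0.1726i)|01⟩ + (-0.5808 + 0.5294i)|10⟩ + (-0.1639 - 0.09935i)|11⟩

C-H leaves the control-|0⟩ kets |00⟩, |01⟩ unchanged and applies H to qubit 1 on the control-|1⟩ pair (|10⟩, |11⟩).
H = [[1/√2, 1/√2], [1/√2, -1/√2]].
With a = amp(|10⟩) = (-0.5266 + 0.3041i) and b = amp(|11⟩) = (-0.2948 + 0.4446i):
new amp(|10⟩) = (1/√2)·a + (1/√2)·b = (-0.5808 + 0.5294i)
new amp(|11⟩) = (1/√2)·a + (-1/√2)·b = (-0.1639 - 0.09935i)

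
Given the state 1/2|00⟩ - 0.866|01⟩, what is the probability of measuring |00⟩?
1/4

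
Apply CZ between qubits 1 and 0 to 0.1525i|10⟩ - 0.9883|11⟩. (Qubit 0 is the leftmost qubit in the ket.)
0.1525i|10⟩ + 0.9883|11⟩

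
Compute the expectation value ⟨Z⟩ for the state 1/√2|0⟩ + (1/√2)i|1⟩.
0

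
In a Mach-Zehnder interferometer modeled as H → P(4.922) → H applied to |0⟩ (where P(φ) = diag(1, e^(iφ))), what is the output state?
(0.604 - 0.4891i)|0⟩ + (0.396 + 0.4891i)|1⟩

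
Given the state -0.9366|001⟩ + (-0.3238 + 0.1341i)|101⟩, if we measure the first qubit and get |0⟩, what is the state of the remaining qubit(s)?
-|01⟩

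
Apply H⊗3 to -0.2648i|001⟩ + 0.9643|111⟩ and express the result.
(0.3409 - 0.09362i)|000⟩ + (-0.3409 + 0.09362i)|001⟩ + (-0.3409 - 0.09362i)|010⟩ + (0.3409 + 0.09362i)|011⟩ + (-0.3409 - 0.09362i)|100⟩ + (0.3409 + 0.09362i)|101⟩ + (0.3409 - 0.09362i)|110⟩ + (-0.3409 + 0.09362i)|111⟩

H⊗3 gives amp(|y⟩) = (1/2√2) Σ_x (−1)^(x·y) amp(|x⟩), where x·y is the number of positions in which both x and y have a 1.
|000⟩: (-0.2648i + 0.9643)/(2√2) = (0.3409 - 0.09362i)
|001⟩: (0.2648i - 0.9643)/(2√2) = (-0.3409 + 0.09362i)
|010⟩: (-0.2648i - 0.9643)/(2√2) = (-0.3409 - 0.09362i)
|011⟩: (0.2648i + 0.9643)/(2√2) = (0.3409 + 0.09362i)
|100⟩: (-0.2648i - 0.9643)/(2√2) = (-0.3409 - 0.09362i)
|101⟩: (0.2648i + 0.9643)/(2√2) = (0.3409 + 0.09362i)
|110⟩: (-0.2648i + 0.9643)/(2√2) = (0.3409 - 0.09362i)
|111⟩: (0.2648i - 0.9643)/(2√2) = (-0.3409 + 0.09362i)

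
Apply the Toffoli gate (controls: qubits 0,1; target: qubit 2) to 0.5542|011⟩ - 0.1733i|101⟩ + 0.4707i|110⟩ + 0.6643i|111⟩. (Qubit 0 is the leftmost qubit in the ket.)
0.5542|011⟩ - 0.1733i|101⟩ + 0.6643i|110⟩ + 0.4707i|111⟩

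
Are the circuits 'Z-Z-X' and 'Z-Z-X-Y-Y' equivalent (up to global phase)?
Yes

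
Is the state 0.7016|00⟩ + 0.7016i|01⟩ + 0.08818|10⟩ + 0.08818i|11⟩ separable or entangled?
Separable

Writing the state as a|00⟩ + b|01⟩ + c|10⟩ + d|11⟩, it is a product state iff ad − bc = 0.
Here (a, b, c, d) = (0.7016, 0.7016i, 0.08818, 0.08818i): ad − bc = (0.7016)(0.08818i) − (0.7016i)(0.08818) = 0, so the state is separable.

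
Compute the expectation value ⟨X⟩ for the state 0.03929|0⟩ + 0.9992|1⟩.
0.07852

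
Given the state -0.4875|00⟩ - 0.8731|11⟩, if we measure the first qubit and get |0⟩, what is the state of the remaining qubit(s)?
-|0⟩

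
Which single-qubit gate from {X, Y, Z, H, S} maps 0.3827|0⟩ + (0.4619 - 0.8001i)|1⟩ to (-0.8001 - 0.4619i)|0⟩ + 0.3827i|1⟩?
Y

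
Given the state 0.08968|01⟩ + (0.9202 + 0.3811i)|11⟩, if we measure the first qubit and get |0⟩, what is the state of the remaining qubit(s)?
|1⟩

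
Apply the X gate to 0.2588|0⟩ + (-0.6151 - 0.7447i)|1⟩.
(-0.6151 - 0.7447i)|0⟩ + 0.2588|1⟩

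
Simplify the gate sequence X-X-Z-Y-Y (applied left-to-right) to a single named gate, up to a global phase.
Z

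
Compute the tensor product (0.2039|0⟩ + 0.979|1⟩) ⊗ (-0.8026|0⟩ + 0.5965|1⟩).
-0.1637|00⟩ + 0.1216|01⟩ - 0.7857|10⟩ + 0.584|11⟩

amp(|b₁b₂…⟩) = product of the factor amplitudes for bits b₁, b₂, …; only kets whose every factor amplitude is nonzero survive.
|00⟩: (0.2039)(-0.8026) = -0.1637
|01⟩: (0.2039)(0.5965) = 0.1216
|10⟩: (0.979)(-0.8026) = -0.7857
|11⟩: (0.979)(0.5965) = 0.584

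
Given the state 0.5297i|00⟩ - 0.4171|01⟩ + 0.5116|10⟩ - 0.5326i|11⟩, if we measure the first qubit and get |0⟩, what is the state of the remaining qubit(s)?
0.7857i|0⟩ - 0.6187|1⟩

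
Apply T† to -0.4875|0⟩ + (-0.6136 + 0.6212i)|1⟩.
-0.4875|0⟩ + (0.005374 + 0.8731i)|1⟩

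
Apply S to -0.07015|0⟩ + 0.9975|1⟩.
-0.07015|0⟩ + 0.9975i|1⟩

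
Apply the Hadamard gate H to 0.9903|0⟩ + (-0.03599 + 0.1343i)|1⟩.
(0.6748 + 0.09496i)|0⟩ + (0.7257 - 0.09496i)|1⟩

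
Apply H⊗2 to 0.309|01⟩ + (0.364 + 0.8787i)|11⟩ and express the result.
(0.3365 + 0.4394i)|00⟩ + (-0.3365 - 0.4394i)|01⟩ + (-0.0275 - 0.4394i)|10⟩ + (0.0275 + 0.4394i)|11⟩

H⊗2 gives amp(|y⟩) = (1/2) Σ_x (−1)^(x·y) amp(|x⟩), where x·y is the number of positions in which both x and y have a 1.
|00⟩: (0.309 + (0.364 + 0.8787i))/2 = (0.3365 + 0.4394i)
|01⟩: (-0.309 - (0.364 + 0.8787i))/2 = (-0.3365 - 0.4394i)
|10⟩: (0.309 - (0.364 + 0.8787i))/2 = (-0.0275 - 0.4394i)
|11⟩: (-0.309 + (0.364 + 0.8787i))/2 = (0.0275 + 0.4394i)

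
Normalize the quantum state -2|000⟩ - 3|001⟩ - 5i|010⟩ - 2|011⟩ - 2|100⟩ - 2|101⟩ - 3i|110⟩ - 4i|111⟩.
-0.2309|000⟩ - 0.3464|001⟩ - (1/√3)i|010⟩ - 0.2309|011⟩ - 0.2309|100⟩ - 0.2309|101⟩ - 0.3464i|110⟩ - 0.4619i|111⟩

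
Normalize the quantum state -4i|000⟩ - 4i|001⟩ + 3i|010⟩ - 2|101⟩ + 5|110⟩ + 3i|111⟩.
-0.45i|000⟩ - 0.45i|001⟩ + 0.3375i|010⟩ - 0.225|101⟩ + 0.5625|110⟩ + 0.3375i|111⟩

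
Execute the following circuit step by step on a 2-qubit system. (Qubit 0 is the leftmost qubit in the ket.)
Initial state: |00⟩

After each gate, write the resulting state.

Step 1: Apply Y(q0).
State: i|10⟩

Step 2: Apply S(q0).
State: -|10⟩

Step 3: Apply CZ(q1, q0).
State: -|10⟩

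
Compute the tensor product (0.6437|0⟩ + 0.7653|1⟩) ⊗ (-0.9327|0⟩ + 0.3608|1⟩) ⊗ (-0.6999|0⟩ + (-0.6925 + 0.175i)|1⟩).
0.4202|000⟩ + (0.4158 - 0.1051i)|001⟩ - 0.1625|010⟩ + (-0.1608 + 0.04064i)|011⟩ + 0.4996|100⟩ + (0.4943 - 0.1249i)|101⟩ - 0.1933|110⟩ + (-0.1912 + 0.04832i)|111⟩

amp(|b₁b₂…⟩) = product of the factor amplitudes for bits b₁, b₂, …; only kets whose every factor amplitude is nonzero survive.
|000⟩: (0.6437)(-0.9327)(-0.6999) = 0.4202
|001⟩: (0.6437)(-0.9327)(-0.6925 + 0.175i) = (0.4158 - 0.1051i)
|010⟩: (0.6437)(0.3608)(-0.6999) = -0.1625
|011⟩: (0.6437)(0.3608)(-0.6925 + 0.175i) = (-0.1608 + 0.04064i)
|100⟩: (0.7653)(-0.9327)(-0.6999) = 0.4996
|101⟩: (0.7653)(-0.9327)(-0.6925 + 0.175i) = (0.4943 - 0.1249i)
|110⟩: (0.7653)(0.3608)(-0.6999) = -0.1933
|111⟩: (0.7653)(0.3608)(-0.6925 + 0.175i) = (-0.1912 + 0.04832i)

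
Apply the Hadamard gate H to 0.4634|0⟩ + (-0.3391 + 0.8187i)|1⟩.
(0.08789 + 0.5789i)|0⟩ + (0.5675 - 0.5789i)|1⟩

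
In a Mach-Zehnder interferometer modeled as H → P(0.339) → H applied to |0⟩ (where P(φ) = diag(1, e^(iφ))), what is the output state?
(0.9715 + 0.1663i)|0⟩ + (0.02846 - 0.1663i)|1⟩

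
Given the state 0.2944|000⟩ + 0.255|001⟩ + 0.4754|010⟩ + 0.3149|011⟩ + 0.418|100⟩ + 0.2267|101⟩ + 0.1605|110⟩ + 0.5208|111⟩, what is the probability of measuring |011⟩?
0.09916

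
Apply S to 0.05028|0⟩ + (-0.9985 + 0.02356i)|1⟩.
0.05028|0⟩ + (-0.02356 - 0.9985i)|1⟩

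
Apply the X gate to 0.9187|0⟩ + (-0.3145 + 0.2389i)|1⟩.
(-0.3145 + 0.2389i)|0⟩ + 0.9187|1⟩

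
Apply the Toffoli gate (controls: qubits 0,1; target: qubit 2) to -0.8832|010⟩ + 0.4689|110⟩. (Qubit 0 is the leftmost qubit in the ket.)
-0.8832|010⟩ + 0.4689|111⟩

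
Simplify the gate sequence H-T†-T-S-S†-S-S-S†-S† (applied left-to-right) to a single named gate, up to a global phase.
H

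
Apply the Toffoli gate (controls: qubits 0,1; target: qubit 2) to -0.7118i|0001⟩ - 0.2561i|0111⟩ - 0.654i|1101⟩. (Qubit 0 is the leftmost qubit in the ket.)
-0.7118i|0001⟩ - 0.2561i|0111⟩ - 0.654i|1111⟩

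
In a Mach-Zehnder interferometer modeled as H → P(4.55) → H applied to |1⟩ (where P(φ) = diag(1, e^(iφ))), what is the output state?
(0.5808 + 0.4934i)|0⟩ + (0.4192 - 0.4934i)|1⟩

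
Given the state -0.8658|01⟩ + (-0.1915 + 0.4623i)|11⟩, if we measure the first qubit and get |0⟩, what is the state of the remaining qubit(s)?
-|1⟩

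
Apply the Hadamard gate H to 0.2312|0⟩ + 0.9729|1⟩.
0.8514|0⟩ - 0.5245|1⟩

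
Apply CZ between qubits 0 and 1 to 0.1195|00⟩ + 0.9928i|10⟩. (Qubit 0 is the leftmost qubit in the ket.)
0.1195|00⟩ + 0.9928i|10⟩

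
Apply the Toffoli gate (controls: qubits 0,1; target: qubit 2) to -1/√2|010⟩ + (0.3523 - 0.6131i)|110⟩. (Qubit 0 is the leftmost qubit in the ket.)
-1/√2|010⟩ + (0.3523 - 0.6131i)|111⟩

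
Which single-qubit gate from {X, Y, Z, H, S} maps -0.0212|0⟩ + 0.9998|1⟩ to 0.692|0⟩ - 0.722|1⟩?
H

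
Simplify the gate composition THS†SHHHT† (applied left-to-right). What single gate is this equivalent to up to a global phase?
I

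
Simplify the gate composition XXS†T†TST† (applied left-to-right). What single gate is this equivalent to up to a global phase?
T†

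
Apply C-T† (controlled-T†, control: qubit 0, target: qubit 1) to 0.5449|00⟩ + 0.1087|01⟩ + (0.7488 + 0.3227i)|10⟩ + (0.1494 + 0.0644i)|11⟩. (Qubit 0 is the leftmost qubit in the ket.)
0.5449|00⟩ + 0.1087|01⟩ + (0.7488 + 0.3227i)|10⟩ + (0.1512 - 0.0601i)|11⟩

C-T† leaves the control-|0⟩ kets |00⟩, |01⟩ unchanged and applies T† to qubit 1 on the control-|1⟩ pair (|10⟩, |11⟩).
T† = [[1, 0], [0, (1/√2 - (1/√2)i)]].
With a = amp(|10⟩) = (0.7488 + 0.3227i) and b = amp(|11⟩) = (0.1494 + 0.0644i):
new amp(|10⟩) = (1)·a = (0.7488 + 0.3227i)
new amp(|11⟩) = (1/√2 - (1/√2)i)·b = (0.1512 - 0.0601i)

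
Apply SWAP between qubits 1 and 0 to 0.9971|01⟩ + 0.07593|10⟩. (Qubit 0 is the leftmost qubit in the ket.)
0.07593|01⟩ + 0.9971|10⟩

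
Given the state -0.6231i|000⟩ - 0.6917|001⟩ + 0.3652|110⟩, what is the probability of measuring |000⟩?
0.3883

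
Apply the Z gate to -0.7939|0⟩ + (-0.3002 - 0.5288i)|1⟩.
-0.7939|0⟩ + (0.3002 + 0.5288i)|1⟩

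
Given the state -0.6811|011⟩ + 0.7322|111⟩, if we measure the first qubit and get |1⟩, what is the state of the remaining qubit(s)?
|11⟩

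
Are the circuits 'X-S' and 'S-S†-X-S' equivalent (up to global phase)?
Yes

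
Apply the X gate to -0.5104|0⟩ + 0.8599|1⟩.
0.8599|0⟩ - 0.5104|1⟩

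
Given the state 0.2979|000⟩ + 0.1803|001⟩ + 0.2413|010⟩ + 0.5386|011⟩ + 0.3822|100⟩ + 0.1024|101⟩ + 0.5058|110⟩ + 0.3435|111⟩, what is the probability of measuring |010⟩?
0.05823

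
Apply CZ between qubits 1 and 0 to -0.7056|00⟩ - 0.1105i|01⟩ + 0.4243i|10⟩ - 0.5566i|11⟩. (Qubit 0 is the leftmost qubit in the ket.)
-0.7056|00⟩ - 0.1105i|01⟩ + 0.4243i|10⟩ + 0.5566i|11⟩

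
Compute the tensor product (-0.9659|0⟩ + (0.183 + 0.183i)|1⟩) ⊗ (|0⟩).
-0.9659|00⟩ + (0.183 + 0.183i)|10⟩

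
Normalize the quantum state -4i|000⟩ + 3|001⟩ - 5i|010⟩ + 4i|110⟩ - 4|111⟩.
-0.4417i|000⟩ + 0.3313|001⟩ - 0.5522i|010⟩ + 0.4417i|110⟩ - 0.4417|111⟩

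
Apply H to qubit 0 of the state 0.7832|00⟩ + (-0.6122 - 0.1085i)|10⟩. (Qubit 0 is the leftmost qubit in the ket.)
(0.1209 - 0.07672i)|00⟩ + (0.9867 + 0.07672i)|10⟩

H on qubit 0 mixes each pair of kets that differ only in qubit 0: amplitudes (a, b) of (|…0…⟩, |…1…⟩) become ((a + b)/√2, (a − b)/√2). Kets absent from the input have amplitude 0.
(|00⟩, |10⟩): (a, b) = (0.7832, (-0.6122 - 0.1085i)) → ((0.1209 - 0.07672i), (0.9867 + 0.07672i))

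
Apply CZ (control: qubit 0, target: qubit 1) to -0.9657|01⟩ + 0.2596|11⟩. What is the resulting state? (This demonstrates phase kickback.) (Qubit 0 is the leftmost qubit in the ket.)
-0.9657|01⟩ - 0.2596|11⟩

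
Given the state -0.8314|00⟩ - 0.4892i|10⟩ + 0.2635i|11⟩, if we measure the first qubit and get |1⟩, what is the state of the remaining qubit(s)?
-0.8804i|0⟩ + 0.4742i|1⟩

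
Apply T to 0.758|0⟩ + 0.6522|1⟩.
0.758|0⟩ + (0.4612 + 0.4612i)|1⟩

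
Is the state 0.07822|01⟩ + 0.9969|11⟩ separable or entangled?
Separable

Writing the state as a|00⟩ + b|01⟩ + c|10⟩ + d|11⟩, it is a product state iff ad − bc = 0.
Here (a, b, c, d) = (0, 0.07822, 0, 0.9969): ad − bc = (0)(0.9969) − (0.07822)(0) = 0, so the state is separable.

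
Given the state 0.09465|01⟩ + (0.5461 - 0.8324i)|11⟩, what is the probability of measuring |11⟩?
0.9911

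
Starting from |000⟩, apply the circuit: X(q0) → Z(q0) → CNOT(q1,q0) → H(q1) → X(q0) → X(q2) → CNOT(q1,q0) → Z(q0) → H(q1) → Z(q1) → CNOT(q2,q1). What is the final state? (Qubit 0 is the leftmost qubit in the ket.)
1/2|001⟩ - 1/2|011⟩ + 1/2|101⟩ + 1/2|111⟩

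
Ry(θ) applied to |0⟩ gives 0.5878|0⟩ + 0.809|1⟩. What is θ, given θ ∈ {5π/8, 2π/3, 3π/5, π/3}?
3π/5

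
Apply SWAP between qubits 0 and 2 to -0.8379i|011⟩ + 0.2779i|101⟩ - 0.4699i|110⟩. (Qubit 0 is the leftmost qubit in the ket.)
-0.4699i|011⟩ + 0.2779i|101⟩ - 0.8379i|110⟩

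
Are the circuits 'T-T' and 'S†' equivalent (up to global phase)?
No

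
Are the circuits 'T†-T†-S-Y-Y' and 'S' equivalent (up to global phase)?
No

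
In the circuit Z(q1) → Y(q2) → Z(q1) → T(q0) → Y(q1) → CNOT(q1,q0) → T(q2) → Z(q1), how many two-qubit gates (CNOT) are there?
1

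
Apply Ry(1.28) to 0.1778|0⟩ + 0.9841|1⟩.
-0.4451|0⟩ + 0.8955|1⟩

Ry(1.28) = [[cos(θ/2), −sin(θ/2)], [sin(θ/2), cos(θ/2)]]; θ = 1.28, cos(θ/2) ≈ 0.802096, sin(θ/2) ≈ 0.597195.
With a = amp(|0⟩) = 0.1778 and b = amp(|1⟩) = 0.9841:
new amp(|0⟩) = (0.802096)·a + (-0.597195)·b = -0.4451
new amp(|1⟩) = (0.597195)·a + (0.802096)·b = 0.8955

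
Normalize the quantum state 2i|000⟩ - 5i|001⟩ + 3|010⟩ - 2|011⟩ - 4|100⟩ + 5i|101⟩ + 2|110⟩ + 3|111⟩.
0.2041i|000⟩ - 0.5103i|001⟩ + 0.3062|010⟩ - 0.2041|011⟩ - 1/√6|100⟩ + 0.5103i|101⟩ + 0.2041|110⟩ + 0.3062|111⟩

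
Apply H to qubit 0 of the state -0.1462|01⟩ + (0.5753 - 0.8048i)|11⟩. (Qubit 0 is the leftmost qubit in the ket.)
(0.3034 - 0.5691i)|01⟩ + (-0.5102 + 0.5691i)|11⟩

H on qubit 0 mixes each pair of kets that differ only in qubit 0: amplitudes (a, b) of (|…0…⟩, |…1…⟩) become ((a + b)/√2, (a − b)/√2). Kets absent from the input have amplitude 0.
(|01⟩, |11⟩): (a, b) = (-0.1462, (0.5753 - 0.8048i)) → ((0.3034 - 0.5691i), (-0.5102 + 0.5691i))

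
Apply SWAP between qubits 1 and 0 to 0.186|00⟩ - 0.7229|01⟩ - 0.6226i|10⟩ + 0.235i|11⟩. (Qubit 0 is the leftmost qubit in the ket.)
0.186|00⟩ - 0.6226i|01⟩ - 0.7229|10⟩ + 0.235i|11⟩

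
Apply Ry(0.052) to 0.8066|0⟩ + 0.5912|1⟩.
0.791|0⟩ + 0.612|1⟩

Ry(0.052) = [[cos(θ/2), −sin(θ/2)], [sin(θ/2), cos(θ/2)]]; θ = 0.052, cos(θ/2) ≈ 0.999662, sin(θ/2) ≈ 0.0259971.
With a = amp(|0⟩) = 0.8066 and b = amp(|1⟩) = 0.5912:
new amp(|0⟩) = (0.999662)·a + (-0.0259971)·b = 0.791
new amp(|1⟩) = (0.0259971)·a + (0.999662)·b = 0.612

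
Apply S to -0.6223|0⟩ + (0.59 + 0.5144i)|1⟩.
-0.6223|0⟩ + (-0.5144 + 0.59i)|1⟩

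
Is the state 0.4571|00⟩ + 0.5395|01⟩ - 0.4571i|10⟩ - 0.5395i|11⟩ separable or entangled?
Separable

Writing the state as a|00⟩ + b|01⟩ + c|10⟩ + d|11⟩, it is a product state iff ad − bc = 0.
Here (a, b, c, d) = (0.4571, 0.5395, -0.4571i, -0.5395i): ad − bc = (0.4571)(-0.5395i) − (0.5395)(-0.4571i) = 0, so the state is separable.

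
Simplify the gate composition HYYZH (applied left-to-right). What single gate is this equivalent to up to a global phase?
X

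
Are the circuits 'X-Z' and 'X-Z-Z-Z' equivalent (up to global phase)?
Yes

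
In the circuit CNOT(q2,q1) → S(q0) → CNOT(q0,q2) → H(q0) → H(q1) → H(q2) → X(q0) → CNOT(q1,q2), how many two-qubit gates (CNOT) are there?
3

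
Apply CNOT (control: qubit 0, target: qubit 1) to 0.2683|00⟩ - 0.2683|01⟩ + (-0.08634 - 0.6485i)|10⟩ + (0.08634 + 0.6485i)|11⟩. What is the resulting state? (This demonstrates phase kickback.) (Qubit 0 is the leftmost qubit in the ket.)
0.2683|00⟩ - 0.2683|01⟩ + (0.08634 + 0.6485i)|10⟩ + (-0.08634 - 0.6485i)|11⟩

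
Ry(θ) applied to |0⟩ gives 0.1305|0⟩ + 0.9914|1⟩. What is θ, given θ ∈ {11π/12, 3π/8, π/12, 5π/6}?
11π/12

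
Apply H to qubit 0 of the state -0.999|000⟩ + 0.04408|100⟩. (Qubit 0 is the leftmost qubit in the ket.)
-0.6752|000⟩ - 0.7376|100⟩

H on qubit 0 mixes each pair of kets that differ only in qubit 0: amplitudes (a, b) of (|…0…⟩, |…1…⟩) become ((a + b)/√2, (a − b)/√2). Kets absent from the input have amplitude 0.
(|000⟩, |100⟩): (a, b) = (-0.999, 0.04408) → (-0.6752, -0.7376)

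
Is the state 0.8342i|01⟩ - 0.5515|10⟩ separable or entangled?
Entangled

Writing the state as a|00⟩ + b|01⟩ + c|10⟩ + d|11⟩, it is a product state iff ad − bc = 0.
Here (a, b, c, d) = (0, 0.8342i, -0.5515, 0): ad − bc = (0)(0) − (0.8342i)(-0.5515) = 0.4601i ≠ 0, so the state is entangled.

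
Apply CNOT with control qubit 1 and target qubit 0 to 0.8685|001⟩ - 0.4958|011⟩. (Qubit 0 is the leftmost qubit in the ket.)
0.8685|001⟩ - 0.4958|111⟩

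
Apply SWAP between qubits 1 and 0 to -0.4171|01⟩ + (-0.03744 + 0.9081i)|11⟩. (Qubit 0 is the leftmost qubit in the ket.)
-0.4171|10⟩ + (-0.03744 + 0.9081i)|11⟩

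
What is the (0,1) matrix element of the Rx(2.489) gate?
-0.9472i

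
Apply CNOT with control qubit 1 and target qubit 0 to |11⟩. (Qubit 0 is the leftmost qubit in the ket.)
|01⟩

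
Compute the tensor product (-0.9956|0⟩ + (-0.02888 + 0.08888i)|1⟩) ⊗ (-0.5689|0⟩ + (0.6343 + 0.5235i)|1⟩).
0.5664|00⟩ + (-0.6315 - 0.5212i)|01⟩ + (0.01643 - 0.05056i)|10⟩ + (-0.06485 + 0.04126i)|11⟩

amp(|b₁b₂…⟩) = product of the factor amplitudes for bits b₁, b₂, …; only kets whose every factor amplitude is nonzero survive.
|00⟩: (-0.9956)(-0.5689) = 0.5664
|01⟩: (-0.9956)(0.6343 + 0.5235i) = (-0.6315 - 0.5212i)
|10⟩: (-0.02888 + 0.08888i)(-0.5689) = (0.01643 - 0.05056i)
|11⟩: (-0.02888 + 0.08888i)(0.6343 + 0.5235i) = (-0.06485 + 0.04126i)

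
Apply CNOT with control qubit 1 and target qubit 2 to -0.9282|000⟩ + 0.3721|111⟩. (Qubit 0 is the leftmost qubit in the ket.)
-0.9282|000⟩ + 0.3721|110⟩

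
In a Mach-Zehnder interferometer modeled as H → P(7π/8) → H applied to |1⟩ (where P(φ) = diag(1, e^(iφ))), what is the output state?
(0.9619 - 0.1913i)|0⟩ + (0.03806 + 0.1913i)|1⟩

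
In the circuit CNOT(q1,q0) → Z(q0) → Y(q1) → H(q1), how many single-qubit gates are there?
3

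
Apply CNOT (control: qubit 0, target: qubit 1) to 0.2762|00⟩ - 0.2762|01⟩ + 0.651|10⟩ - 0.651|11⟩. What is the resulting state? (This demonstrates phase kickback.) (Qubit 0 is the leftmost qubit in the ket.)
0.2762|00⟩ - 0.2762|01⟩ - 0.651|10⟩ + 0.651|11⟩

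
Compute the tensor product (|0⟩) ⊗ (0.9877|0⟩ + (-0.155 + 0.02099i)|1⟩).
0.9877|00⟩ + (-0.155 + 0.02099i)|01⟩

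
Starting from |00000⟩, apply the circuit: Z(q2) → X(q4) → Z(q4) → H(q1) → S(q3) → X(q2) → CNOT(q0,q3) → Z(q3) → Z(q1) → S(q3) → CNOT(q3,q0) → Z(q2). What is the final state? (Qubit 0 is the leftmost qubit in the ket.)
1/√2|00101⟩ - 1/√2|01101⟩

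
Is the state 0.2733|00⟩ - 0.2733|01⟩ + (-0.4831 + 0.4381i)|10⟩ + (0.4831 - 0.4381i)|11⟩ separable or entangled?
Separable

Writing the state as a|00⟩ + b|01⟩ + c|10⟩ + d|11⟩, it is a product state iff ad − bc = 0.
Here (a, b, c, d) = (0.2733, -0.2733, (-0.4831 + 0.4381i), (0.4831 - 0.4381i)): ad − bc = (0.2733)(0.4831 - 0.4381i) − (-0.2733)(-0.4831 + 0.4381i) = 0, so the state is separable.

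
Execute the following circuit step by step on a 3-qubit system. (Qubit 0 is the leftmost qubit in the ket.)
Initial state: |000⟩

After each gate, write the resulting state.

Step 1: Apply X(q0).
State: |100⟩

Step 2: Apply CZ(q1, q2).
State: |100⟩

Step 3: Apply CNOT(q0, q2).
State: |101⟩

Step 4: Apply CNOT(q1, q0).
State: |101⟩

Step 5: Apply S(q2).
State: i|101⟩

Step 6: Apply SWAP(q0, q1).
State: i|011⟩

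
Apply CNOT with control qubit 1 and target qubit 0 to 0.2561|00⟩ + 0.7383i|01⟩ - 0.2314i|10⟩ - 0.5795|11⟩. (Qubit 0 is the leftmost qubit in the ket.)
0.2561|00⟩ - 0.5795|01⟩ - 0.2314i|10⟩ + 0.7383i|11⟩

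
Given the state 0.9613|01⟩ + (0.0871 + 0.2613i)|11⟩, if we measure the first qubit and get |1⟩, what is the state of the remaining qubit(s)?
(0.3162 + 0.9487i)|1⟩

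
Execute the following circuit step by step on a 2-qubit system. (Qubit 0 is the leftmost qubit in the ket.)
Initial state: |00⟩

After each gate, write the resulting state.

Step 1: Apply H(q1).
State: 1/√2|00⟩ + 1/√2|01⟩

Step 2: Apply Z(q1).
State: 1/√2|00⟩ - 1/√2|01⟩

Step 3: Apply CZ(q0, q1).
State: 1/√2|00⟩ - 1/√2|01⟩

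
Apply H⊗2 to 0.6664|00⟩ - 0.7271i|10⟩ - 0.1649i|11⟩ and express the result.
(0.3332 - 0.446i)|00⟩ + (0.3332 - 0.2811i)|01⟩ + (0.3332 + 0.446i)|10⟩ + (0.3332 + 0.2811i)|11⟩

H⊗2 gives amp(|y⟩) = (1/2) Σ_x (−1)^(x·y) amp(|x⟩), where x·y is the number of positions in which both x and y have a 1.
|00⟩: (0.6664 - 0.7271i - 0.1649i)/2 = (0.3332 - 0.446i)
|01⟩: (0.6664 - 0.7271i + 0.1649i)/2 = (0.3332 - 0.2811i)
|10⟩: (0.6664 + 0.7271i + 0.1649i)/2 = (0.3332 + 0.446i)
|11⟩: (0.6664 + 0.7271i - 0.1649i)/2 = (0.3332 + 0.2811i)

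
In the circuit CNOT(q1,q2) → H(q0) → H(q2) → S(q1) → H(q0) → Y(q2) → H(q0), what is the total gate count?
7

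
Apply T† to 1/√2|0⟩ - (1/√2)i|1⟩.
1/√2|0⟩ + (-1/2 - (1/2)i)|1⟩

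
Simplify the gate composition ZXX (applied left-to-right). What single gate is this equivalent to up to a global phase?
Z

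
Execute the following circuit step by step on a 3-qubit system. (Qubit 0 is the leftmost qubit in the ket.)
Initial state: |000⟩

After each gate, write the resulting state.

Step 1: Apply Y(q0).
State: i|100⟩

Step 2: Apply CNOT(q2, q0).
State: i|100⟩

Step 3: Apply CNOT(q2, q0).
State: i|100⟩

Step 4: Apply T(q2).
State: i|100⟩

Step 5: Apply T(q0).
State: (-1/√2 + (1/√2)i)|100⟩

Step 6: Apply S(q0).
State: (-1/√2 - (1/√2)i)|100⟩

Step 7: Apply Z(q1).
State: (-1/√2 - (1/√2)i)|100⟩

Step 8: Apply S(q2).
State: (-1/√2 - (1/√2)i)|100⟩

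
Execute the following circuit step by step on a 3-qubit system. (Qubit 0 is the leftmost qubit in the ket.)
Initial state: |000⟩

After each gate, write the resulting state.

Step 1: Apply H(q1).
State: 1/√2|000⟩ + 1/√2|010⟩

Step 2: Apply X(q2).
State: 1/√2|001⟩ + 1/√2|011⟩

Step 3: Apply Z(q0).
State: 1/√2|001⟩ + 1/√2|011⟩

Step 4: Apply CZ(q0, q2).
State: 1/√2|001⟩ + 1/√2|011⟩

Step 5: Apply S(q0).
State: 1/√2|001⟩ + 1/√2|011⟩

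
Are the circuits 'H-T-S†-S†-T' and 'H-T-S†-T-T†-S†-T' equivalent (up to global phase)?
Yes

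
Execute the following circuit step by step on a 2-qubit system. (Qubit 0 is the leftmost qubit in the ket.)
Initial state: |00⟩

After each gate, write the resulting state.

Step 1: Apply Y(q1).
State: i|01⟩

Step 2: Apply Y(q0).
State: -|11⟩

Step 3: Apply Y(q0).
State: i|01⟩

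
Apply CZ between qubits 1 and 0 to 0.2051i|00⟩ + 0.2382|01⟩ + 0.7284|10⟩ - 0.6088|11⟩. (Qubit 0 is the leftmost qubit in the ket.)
0.2051i|00⟩ + 0.2382|01⟩ + 0.7284|10⟩ + 0.6088|11⟩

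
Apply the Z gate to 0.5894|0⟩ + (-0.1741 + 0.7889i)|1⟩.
0.5894|0⟩ + (0.1741 - 0.7889i)|1⟩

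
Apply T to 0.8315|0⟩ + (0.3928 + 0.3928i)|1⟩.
0.8315|0⟩ + 0.5555i|1⟩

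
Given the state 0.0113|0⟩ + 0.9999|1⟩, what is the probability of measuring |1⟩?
0.9998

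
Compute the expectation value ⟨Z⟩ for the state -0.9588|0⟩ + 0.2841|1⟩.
0.8386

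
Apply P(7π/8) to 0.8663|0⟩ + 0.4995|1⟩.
0.8663|0⟩ + (-0.4615 + 0.1912i)|1⟩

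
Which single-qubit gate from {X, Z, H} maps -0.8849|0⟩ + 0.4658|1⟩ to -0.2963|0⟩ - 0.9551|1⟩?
H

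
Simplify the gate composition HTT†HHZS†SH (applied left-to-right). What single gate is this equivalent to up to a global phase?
X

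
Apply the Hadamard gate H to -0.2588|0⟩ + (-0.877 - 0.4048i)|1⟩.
(-0.8031 - 0.2862i)|0⟩ + (0.4371 + 0.2862i)|1⟩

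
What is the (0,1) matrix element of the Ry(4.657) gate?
-0.7264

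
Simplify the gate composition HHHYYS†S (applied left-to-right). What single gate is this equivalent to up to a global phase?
H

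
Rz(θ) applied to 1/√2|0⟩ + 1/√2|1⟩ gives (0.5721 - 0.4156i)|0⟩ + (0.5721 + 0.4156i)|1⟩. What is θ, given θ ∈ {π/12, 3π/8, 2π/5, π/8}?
2π/5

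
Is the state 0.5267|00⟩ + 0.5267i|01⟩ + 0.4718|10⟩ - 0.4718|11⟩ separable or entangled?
Entangled

Writing the state as a|00⟩ + b|01⟩ + c|10⟩ + d|11⟩, it is a product state iff ad − bc = 0.
Here (a, b, c, d) = (0.5267, 0.5267i, 0.4718, -0.4718): ad − bc = (0.5267)(-0.4718) − (0.5267i)(0.4718) = (-0.2485 - 0.2485i) ≠ 0, so the state is entangled.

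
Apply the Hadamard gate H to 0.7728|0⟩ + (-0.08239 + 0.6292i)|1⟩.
(0.4882 + 0.4449i)|0⟩ + (0.6047 - 0.4449i)|1⟩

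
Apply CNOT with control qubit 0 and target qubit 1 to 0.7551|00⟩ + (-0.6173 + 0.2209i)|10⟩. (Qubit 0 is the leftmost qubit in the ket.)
0.7551|00⟩ + (-0.6173 + 0.2209i)|11⟩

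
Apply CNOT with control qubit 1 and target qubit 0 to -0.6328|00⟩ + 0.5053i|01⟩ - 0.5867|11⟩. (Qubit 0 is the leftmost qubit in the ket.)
-0.6328|00⟩ - 0.5867|01⟩ + 0.5053i|11⟩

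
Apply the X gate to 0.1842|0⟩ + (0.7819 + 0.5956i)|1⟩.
(0.7819 + 0.5956i)|0⟩ + 0.1842|1⟩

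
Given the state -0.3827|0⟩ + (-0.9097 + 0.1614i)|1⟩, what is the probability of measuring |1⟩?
0.8536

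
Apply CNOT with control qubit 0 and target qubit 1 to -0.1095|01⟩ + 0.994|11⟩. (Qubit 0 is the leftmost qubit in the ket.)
-0.1095|01⟩ + 0.994|10⟩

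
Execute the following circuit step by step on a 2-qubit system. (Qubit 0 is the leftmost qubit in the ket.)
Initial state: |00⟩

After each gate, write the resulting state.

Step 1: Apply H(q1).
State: 1/√2|00⟩ + 1/√2|01⟩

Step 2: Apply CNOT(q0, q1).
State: 1/√2|00⟩ + 1/√2|01⟩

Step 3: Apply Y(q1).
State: -(1/√2)i|00⟩ + (1/√2)i|01⟩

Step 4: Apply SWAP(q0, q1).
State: -(1/√2)i|00⟩ + (1/√2)i|10⟩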